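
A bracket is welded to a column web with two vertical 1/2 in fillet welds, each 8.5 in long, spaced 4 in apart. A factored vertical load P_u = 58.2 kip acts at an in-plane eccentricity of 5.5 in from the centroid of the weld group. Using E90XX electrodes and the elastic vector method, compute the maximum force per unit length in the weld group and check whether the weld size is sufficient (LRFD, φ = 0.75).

E90XX → F_EXX = 90 ksi.
Total weld length L_w = 17 in. Treat welds as unit-width lines.
Polar moment about centroid: J = 2[d³/12 + d(b/2)²] = 2[8.5³/12 + 8.5×2²] = 170.4 in³.
Direct shear f_v = P/L_w = 58.2 / 17 = 3.424 kip/in (vertical).
Torsion M = P·e = 58.2 × 5.5 = 320.1 kip·in.
Critical point at (x, y) = (2, 4.25) from centroid. f_tx = M·y/J = 7.986 kip/in; f_ty = M·x/J = 3.758 kip/in.
Resultant f_max = √[f_tx² + (f_v + f_ty)²] = √[7.986² + (3.424 + 3.758)²] = 10.74 kip/in.
Capacity per unit length: φr_n = 0.75 × 0.6 × 90 × (0.707 × 0.5) = 14.32 kip/in.
10.74 ≤ 14.32 → adequate.

f_max ≈ 10.7 kip/in; adequate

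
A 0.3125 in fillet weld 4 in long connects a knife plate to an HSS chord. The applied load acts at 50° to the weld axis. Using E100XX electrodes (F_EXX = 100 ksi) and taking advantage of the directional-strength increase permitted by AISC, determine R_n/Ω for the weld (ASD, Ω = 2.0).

R_n/Ω ≈ 35.4 kips

t_e = 0.707 × 0.3125 = 0.2209 in; A_we = 0.2209 × 4 = 0.8837 in².
Directional factor: 1.0 + 0.5 sin^1.5(50°) = 1.335.
F_nw = 0.6 × 100 × 1.335 = 80.11 ksi.
R_n/Ω = (80.11 × 0.8837) / 2.0 = 35.4 kips.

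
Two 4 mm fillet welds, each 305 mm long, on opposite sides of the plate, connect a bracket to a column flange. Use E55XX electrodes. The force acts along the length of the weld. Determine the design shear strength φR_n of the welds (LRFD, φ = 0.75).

φR_n ≈ 427 kN

E55XX → F_EXX = 550 MPa.
Effective throat t_e = 0.707 × 4 = 2.828 mm.
Total length L = 610 mm; A_we = 2.828 × 610 = 1725 mm².
F_nw = 0.6 F_EXX = 0.6 × 550 = 330 MPa.
φR_n = 0.75 × 330 × 1725 × 10⁻³ = 427 kN.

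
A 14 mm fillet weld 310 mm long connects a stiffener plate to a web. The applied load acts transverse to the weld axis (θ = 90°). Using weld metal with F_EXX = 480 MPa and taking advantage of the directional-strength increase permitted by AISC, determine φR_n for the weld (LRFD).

t_e = 0.707 × 14 = 9.898 mm; A_we = 9.898 × 310 = 3068 mm².
Directional factor: 1.0 + 0.5 sin^1.5(90°) = 1.5.
F_nw = 0.6 × 480 × 1.5 = 432 MPa.
φR_n = 0.75 × 432 × 3068 × 10⁻³ = 994.2 kN.

φR_n ≈ 994 kN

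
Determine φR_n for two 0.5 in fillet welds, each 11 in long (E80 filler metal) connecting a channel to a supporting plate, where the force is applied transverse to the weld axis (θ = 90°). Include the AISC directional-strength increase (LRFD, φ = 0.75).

E80XX → F_EXX = 80 ksi.
t_e = 0.707 × 0.5 = 0.3535 in; A_we = 0.3535 × 22 = 7.777 in².
Directional factor: 1.0 + 0.5 sin^1.5(90°) = 1.5.
F_nw = 0.6 × 80 × 1.5 = 72 ksi.
φR_n = 0.75 × 72 × 7.777 = 420 kip.

φR_n ≈ 420 kip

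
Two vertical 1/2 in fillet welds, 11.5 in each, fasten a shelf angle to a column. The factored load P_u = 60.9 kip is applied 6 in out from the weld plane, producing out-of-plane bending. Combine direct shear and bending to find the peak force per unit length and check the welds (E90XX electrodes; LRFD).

E90XX → F_EXX = 90 ksi.
L_w = 2 × 11.5 = 23 in; section modulus (unit throat) S = 2 × L²/6 = 44.08 in².
Direct shear f_v = P/L_w = 60.9/23 = 2.648 kip/in.
Moment M = P × e = 60.9 × 6 = 365.4 kip·in; bending f_b = M/S = 8.289 kip/in.
f_max = √(f_v² + f_b²) = √(2.648² + 8.289²) = 8.701 kip/in.
φr_n = 0.75 × 0.6 × 90 × (0.707 × 0.5) = 14.32 kip/in → adequate.

f_max ≈ 8.7 kip/in; adequate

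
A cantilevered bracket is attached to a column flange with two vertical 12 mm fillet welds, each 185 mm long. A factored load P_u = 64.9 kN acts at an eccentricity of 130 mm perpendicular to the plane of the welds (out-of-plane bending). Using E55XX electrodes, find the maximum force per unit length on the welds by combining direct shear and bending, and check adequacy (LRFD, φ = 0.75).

f_max ≈ 760 N/mm; adequate

E55XX → F_EXX = 550 MPa.
L_w = 2 × 185 = 370 mm; section modulus (unit throat) S = 2 × L²/6 = 11410 mm².
Direct shear f_v = P/L_w = 64.9×10³/370 = 175.4 N/mm.
Moment M = P × e = 64.9×10³ × 130 = 8437000 N·mm; bending f_b = M/S = 739.5 N/mm.
f_max = √(f_v² + f_b²) = √(175.4² + 739.5²) = 760.1 N/mm.
φr_n = 0.75 × 0.6 × 550 × (0.707 × 12) = 2100 N/mm → adequate.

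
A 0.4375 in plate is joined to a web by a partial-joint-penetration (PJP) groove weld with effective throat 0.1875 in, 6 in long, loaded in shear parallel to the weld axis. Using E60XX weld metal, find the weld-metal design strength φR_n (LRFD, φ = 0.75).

E60XX → F_EXX = 60 ksi.
Effective throat (given) t_e = 0.1875 in.
A_we = 0.1875 × 6 = 1.125 in².
F_nw = 0.6 F_EXX = 36 ksi.
φR_n = 0.75 × 36 × 1.125 = 30.38 kip.

φR_n ≈ 30.4 kip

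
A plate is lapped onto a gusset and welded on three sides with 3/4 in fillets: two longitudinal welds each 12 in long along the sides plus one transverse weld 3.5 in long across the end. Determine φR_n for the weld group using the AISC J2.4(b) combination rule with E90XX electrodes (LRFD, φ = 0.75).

E90XX → F_EXX = 90 ksi.
t_e = 0.707 × 0.75 = 0.5302 in.
R_nwl = 0.6 × 90 × 0.5302 × 24 = 687.2 kip (longitudinal, 2 welds).
R_nwt = 0.6 × 90 × 0.5302 × 3.5 = 100.2 kip (transverse, base value).
(i) R_nwl + R_nwt = 787.4 kip; (ii) 0.85 R_nwl + 1.5 R_nwt = 734.4 kip.
R_n = max = 787.4 kip [governs: (i)]; φR_n = 590.6 kip.

φR_n ≈ 591 kip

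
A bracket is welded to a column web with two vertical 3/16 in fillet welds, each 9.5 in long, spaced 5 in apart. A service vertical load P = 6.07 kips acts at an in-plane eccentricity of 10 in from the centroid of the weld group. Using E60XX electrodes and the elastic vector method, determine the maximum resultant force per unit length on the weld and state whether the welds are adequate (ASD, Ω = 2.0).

f_max ≈ 1.42 kip/in; adequate

E60XX → F_EXX = 60 ksi.
Total weld length L_w = 19 in. Treat welds as unit-width lines.
Polar moment about centroid: J = 2[d³/12 + d(b/2)²] = 2[9.5³/12 + 9.5×2.5²] = 261.6 in³.
Direct shear f_v = P/L_w = 6.07 / 19 = 0.3195 kip/in (vertical).
Torsion M = P·e = 6.07 × 10 = 60.7 kip·in.
Critical point at (x, y) = (2.5, 4.75) from centroid. f_tx = M·y/J = 1.102 kip/in; f_ty = M·x/J = 0.58 kip/in.
Resultant f_max = √[f_tx² + (f_v + f_ty)²] = √[1.102² + (0.3195 + 0.58)²] = 1.422 kip/in.
Capacity per unit length: r_n/Ω = (1/2.0) × 0.6 × 60 × (0.707 × 0.1875) = 2.386 kip/in.
1.422 ≤ 2.386 → adequate.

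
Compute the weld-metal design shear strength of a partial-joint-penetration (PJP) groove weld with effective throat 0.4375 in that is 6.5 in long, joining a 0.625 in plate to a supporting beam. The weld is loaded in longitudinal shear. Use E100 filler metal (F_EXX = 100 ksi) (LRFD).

φR_n ≈ 128 kip

Effective throat (given) t_e = 0.4375 in.
A_we = 0.4375 × 6.5 = 2.844 in².
F_nw = 0.6 F_EXX = 60 ksi.
φR_n = 0.75 × 60 × 2.844 = 128 kip.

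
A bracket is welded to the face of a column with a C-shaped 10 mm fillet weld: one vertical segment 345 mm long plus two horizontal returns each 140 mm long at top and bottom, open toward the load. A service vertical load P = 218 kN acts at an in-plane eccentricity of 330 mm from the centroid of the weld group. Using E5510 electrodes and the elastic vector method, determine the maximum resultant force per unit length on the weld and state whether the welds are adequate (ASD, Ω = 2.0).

f_max ≈ 1350 N/mm; NOT adequate

E55XX → F_EXX = 550 MPa.
Total weld length L_w = 625 mm. Treat welds as unit-width lines.
Centroid: x̄ = 2×140×70 / 625 = 31.36 mm from the vertical weld.
Polar moment about centroid: J = I_x + I_y = [345³/12 + 2×140×172.5²] + [345×31.36² + 2(140³/12 + 140×38.64²)] = 12970000 mm³.
Direct shear f_v = P/L_w = 218×10³ / 625 = 348.8 N/mm (vertical).
Torsion M = P·e = 218×10³ × 330 = 71940000 N·mm.
Critical point at (x, y) = (108.6, 172.5) from centroid. f_tx = M·y/J = 956.9 N/mm; f_ty = M·x/J = 602.7 N/mm.
Resultant f_max = √[f_tx² + (f_v + f_ty)²] = √[956.9² + (348.8 + 602.7)²] = 1349 N/mm.
Capacity per unit length: r_n/Ω = (1/2.0) × 0.6 × 550 × (0.707 × 10) = 1167 N/mm.
1349 > 1167 → NOT adequate.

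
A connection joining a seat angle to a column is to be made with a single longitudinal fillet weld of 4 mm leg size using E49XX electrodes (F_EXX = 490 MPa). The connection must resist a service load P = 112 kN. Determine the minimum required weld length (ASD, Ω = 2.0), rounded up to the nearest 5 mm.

L = 270 mm

Throat t_e = 0.707 × 4 = 2.828 mm.
r_n/Ω = (0.6 × 490 × 2.828) / 2.0 = 415.7 N/mm = 0.4157 kN/mm.
L_req = P / (r_n/Ω) = 112 / 0.4157 = 269.4 mm total.
Round up → use L = 270 mm.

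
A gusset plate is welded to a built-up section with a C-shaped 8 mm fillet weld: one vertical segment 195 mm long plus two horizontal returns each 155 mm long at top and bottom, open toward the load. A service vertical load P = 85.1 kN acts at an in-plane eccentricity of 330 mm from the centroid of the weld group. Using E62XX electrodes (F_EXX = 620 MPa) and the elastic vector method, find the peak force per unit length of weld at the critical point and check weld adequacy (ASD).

Total weld length L_w = 505 mm. Treat welds as unit-width lines.
Centroid: x̄ = 2×155×77.5 / 505 = 47.57 mm from the vertical weld.
Polar moment about centroid: J = I_x + I_y = [195³/12 + 2×155×97.5²] + [195×47.57² + 2(155³/12 + 155×29.93²)] = 4904000 mm³.
Direct shear f_v = P/L_w = 85.1×10³ / 505 = 168.5 N/mm (vertical).
Torsion M = P·e = 85.1×10³ × 330 = 28083000 N·mm.
Critical point at (x, y) = (107.4, 97.5) from centroid. f_tx = M·y/J = 558.3 N/mm; f_ty = M·x/J = 615.1 N/mm.
Resultant f_max = √[f_tx² + (f_v + f_ty)²] = √[558.3² + (168.5 + 615.1)²] = 962.2 N/mm.
Capacity per unit length: r_n/Ω = (1/2.0) × 0.6 × 620 × (0.707 × 8) = 1052 N/mm.
962.2 ≤ 1052 → adequate.

f_max ≈ 962 N/mm; adequate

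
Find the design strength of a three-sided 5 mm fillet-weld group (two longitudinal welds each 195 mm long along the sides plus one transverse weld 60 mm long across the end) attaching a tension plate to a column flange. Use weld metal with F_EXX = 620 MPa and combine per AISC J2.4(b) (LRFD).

t_e = 0.707 × 5 = 3.535 mm.
R_nwl = 0.6 × 620 × 3.535 × 390 × 10⁻³ = 512.9 kN (longitudinal, 2 welds).
R_nwt = 0.6 × 620 × 3.535 × 60 × 10⁻³ = 78.9 kN (transverse, base value).
(i) R_nwl + R_nwt = 591.8 kN; (ii) 0.85 R_nwl + 1.5 R_nwt = 554.3 kN.
R_n = max = 591.8 kN [governs: (i)]; φR_n = 443.8 kN.

φR_n ≈ 444 kN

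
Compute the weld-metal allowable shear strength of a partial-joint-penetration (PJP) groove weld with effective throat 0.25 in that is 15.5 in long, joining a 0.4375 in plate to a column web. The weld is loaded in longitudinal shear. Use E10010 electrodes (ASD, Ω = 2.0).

E100XX → F_EXX = 100 ksi.
Effective throat (given) t_e = 0.25 in.
A_we = 0.25 × 15.5 = 3.875 in².
F_nw = 0.6 F_EXX = 60 ksi.
R_n/Ω = (60 × 3.875) / 2.0 = 116.2 kips.

R_n/Ω ≈ 116 kips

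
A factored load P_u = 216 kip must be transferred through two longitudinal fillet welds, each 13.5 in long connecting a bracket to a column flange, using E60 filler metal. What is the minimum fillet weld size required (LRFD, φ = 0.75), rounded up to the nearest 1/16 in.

E60XX → F_EXX = 60 ksi.
Total weld length L = 27 in.
Required throat t_e = P_u / (φ × 0.6 F_EXX × L) = 216 / (0.75 × 0.6 × 60 × 27) = 0.2963 in.
Required leg w = t_e / 0.707 = 0.4191 in → use 7/16 in.

w = 7/16 in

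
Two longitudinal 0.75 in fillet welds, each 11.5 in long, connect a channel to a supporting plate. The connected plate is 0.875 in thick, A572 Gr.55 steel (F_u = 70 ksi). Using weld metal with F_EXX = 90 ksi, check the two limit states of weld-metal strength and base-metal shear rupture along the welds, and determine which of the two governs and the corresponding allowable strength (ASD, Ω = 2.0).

R_n/Ω ≈ 329 kip (weld metal governs)

t_e = 0.707 × 0.75 = 0.5302 in; L = 23 in.
Weld metal: R_n/Ω = (1/2.0) × 0.6 × 90 × 0.5302 × 23 = 329.3 kip.
Base metal (shear rupture): R_n/Ω = (1/2.0) × 0.6 × 70 × 0.875 × 23 = 422.6 kip.
Governing: weld metal.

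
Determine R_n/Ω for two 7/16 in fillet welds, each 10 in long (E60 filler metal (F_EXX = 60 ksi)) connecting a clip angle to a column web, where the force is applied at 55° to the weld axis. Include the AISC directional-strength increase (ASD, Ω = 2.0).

t_e = 0.707 × 0.4375 = 0.3093 in; A_we = 0.3093 × 20 = 6.186 in².
Directional factor: 1.0 + 0.5 sin^1.5(55°) = 1.371.
F_nw = 0.6 × 60 × 1.371 = 49.35 ksi.
R_n/Ω = (49.35 × 6.186) / 2.0 = 152.6 kip.

R_n/Ω ≈ 153 kip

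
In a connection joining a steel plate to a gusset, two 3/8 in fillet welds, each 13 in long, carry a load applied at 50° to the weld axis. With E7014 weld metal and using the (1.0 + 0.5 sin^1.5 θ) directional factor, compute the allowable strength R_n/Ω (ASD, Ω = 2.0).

E70XX → F_EXX = 70 ksi.
t_e = 0.707 × 0.375 = 0.2651 in; A_we = 0.2651 × 26 = 6.893 in².
Directional factor: 1.0 + 0.5 sin^1.5(50°) = 1.335.
F_nw = 0.6 × 70 × 1.335 = 56.08 ksi.
R_n/Ω = (56.08 × 6.893) / 2.0 = 193.3 kips.

R_n/Ω ≈ 193 kips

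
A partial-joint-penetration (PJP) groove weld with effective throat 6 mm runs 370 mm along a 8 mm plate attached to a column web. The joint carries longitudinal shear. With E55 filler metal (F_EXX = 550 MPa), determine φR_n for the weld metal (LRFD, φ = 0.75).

Effective throat (given) t_e = 6 mm.
A_we = 6 × 370 = 2220 mm².
F_nw = 0.6 F_EXX = 330 MPa.
φR_n = 0.75 × 330 × 2220 × 10⁻³ = 549.5 kN.

φR_n ≈ 549 kN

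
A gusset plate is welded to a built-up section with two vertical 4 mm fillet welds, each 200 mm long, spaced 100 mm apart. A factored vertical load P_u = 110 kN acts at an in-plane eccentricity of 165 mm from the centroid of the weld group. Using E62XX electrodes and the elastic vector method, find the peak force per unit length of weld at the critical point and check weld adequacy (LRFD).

E62XX → F_EXX = 620 MPa.
Total weld length L_w = 400 mm. Treat welds as unit-width lines.
Polar moment about centroid: J = 2[d³/12 + d(b/2)²] = 2[200³/12 + 200×50²] = 2333000 mm³.
Direct shear f_v = P/L_w = 110×10³ / 400 = 275 N/mm (vertical).
Torsion M = P·e = 110×10³ × 165 = 18150000 N·mm.
Critical point at (x, y) = (50, 100) from centroid. f_tx = M·y/J = 777.9 N/mm; f_ty = M·x/J = 388.9 N/mm.
Resultant f_max = √[f_tx² + (f_v + f_ty)²] = √[777.9² + (275 + 388.9)²] = 1023 N/mm.
Capacity per unit length: φr_n = 0.75 × 0.6 × 620 × (0.707 × 4) = 789 N/mm.
1023 > 789 → NOT adequate.

f_max ≈ 1020 N/mm; NOT adequate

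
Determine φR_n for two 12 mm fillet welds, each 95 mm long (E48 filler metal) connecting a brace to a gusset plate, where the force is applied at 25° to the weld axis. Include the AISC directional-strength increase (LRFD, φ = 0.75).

E48XX → F_EXX = 480 MPa.
t_e = 0.707 × 12 = 8.484 mm; A_we = 8.484 × 190 = 1612 mm².
Directional factor: 1.0 + 0.5 sin^1.5(25°) = 1.137.
F_nw = 0.6 × 480 × 1.137 = 327.6 MPa.
φR_n = 0.75 × 327.6 × 1612 × 10⁻³ = 396 kN.

φR_n ≈ 396 kN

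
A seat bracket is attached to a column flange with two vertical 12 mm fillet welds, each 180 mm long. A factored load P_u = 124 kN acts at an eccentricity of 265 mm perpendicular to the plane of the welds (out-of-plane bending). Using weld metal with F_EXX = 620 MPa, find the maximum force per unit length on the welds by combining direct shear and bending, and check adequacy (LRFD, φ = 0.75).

L_w = 2 × 180 = 360 mm; section modulus (unit throat) S = 2 × L²/6 = 10800 mm².
Direct shear f_v = P/L_w = 124×10³/360 = 344.4 N/mm.
Moment M = P × e = 124×10³ × 265 = 32860000 N·mm; bending f_b = M/S = 3043 N/mm.
f_max = √(f_v² + f_b²) = √(344.4² + 3043²) = 3062 N/mm.
φr_n = 0.75 × 0.6 × 620 × (0.707 × 12) = 2367 N/mm → NOT adequate.

f_max ≈ 3060 N/mm; NOT adequate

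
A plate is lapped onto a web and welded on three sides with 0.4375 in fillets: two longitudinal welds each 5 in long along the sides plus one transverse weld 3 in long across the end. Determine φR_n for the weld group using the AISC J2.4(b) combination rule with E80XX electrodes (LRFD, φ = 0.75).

φR_n ≈ 145 kip

E80XX → F_EXX = 80 ksi.
t_e = 0.707 × 0.4375 = 0.3093 in.
R_nwl = 0.6 × 80 × 0.3093 × 10 = 148.5 kip (longitudinal, 2 welds).
R_nwt = 0.6 × 80 × 0.3093 × 3 = 44.54 kip (transverse, base value).
(i) R_nwl + R_nwt = 193 kip; (ii) 0.85 R_nwl + 1.5 R_nwt = 193 kip.
R_n = max = 193 kip [governs: (ii)]; φR_n = 144.8 kip.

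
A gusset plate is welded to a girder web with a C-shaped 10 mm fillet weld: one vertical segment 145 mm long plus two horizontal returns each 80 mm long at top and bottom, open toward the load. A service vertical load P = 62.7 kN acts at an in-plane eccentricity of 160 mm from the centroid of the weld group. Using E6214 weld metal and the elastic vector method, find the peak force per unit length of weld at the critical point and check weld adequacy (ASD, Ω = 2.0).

E62XX → F_EXX = 620 MPa.
Total weld length L_w = 305 mm. Treat welds as unit-width lines.
Centroid: x̄ = 2×80×40 / 305 = 20.98 mm from the vertical weld.
Polar moment about centroid: J = I_x + I_y = [145³/12 + 2×80×72.5²] + [145×20.98² + 2(80³/12 + 80×19.02²)] = 1302000 mm³.
Direct shear f_v = P/L_w = 62.7×10³ / 305 = 205.6 N/mm (vertical).
Torsion M = P·e = 62.7×10³ × 160 = 10032000 N·mm.
Critical point at (x, y) = (59.02, 72.5) from centroid. f_tx = M·y/J = 558.6 N/mm; f_ty = M·x/J = 454.7 N/mm.
Resultant f_max = √[f_tx² + (f_v + f_ty)²] = √[558.6² + (205.6 + 454.7)²] = 864.8 N/mm.
Capacity per unit length: r_n/Ω = (1/2.0) × 0.6 × 620 × (0.707 × 10) = 1315 N/mm.
864.8 ≤ 1315 → adequate.

f_max ≈ 865 N/mm; adequate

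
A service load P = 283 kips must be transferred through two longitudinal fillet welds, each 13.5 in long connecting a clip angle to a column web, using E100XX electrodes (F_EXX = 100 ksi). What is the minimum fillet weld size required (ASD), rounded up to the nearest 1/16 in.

Total weld length L = 27 in.
Required throat t_e = P × Ω / (0.6 F_EXX × L) = 283 × 2.0 / (0.6 × 100 × 27) = 0.3494 in.
Required leg w = t_e / 0.707 = 0.4942 in → use 1/2 in.

w = 1/2 in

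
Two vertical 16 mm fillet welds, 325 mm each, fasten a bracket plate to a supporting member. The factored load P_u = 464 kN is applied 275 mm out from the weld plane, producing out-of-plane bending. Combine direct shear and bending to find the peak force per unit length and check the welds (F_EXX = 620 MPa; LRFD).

f_max ≈ 3690 N/mm; NOT adequate

L_w = 2 × 325 = 650 mm; section modulus (unit throat) S = 2 × L²/6 = 35210 mm².
Direct shear f_v = P/L_w = 464×10³/650 = 713.8 N/mm.
Moment M = P × e = 464×10³ × 275 = 127600000 N·mm; bending f_b = M/S = 3624 N/mm.
f_max = √(f_v² + f_b²) = √(713.8² + 3624²) = 3694 N/mm.
φr_n = 0.75 × 0.6 × 620 × (0.707 × 16) = 3156 N/mm → NOT adequate.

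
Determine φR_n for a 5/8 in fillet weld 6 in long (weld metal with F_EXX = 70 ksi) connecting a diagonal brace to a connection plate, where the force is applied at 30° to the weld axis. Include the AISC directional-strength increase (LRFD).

t_e = 0.707 × 0.625 = 0.4419 in; A_we = 0.4419 × 6 = 2.651 in².
Directional factor: 1.0 + 0.5 sin^1.5(30°) = 1.177.
F_nw = 0.6 × 70 × 1.177 = 49.42 ksi.
φR_n = 0.75 × 49.42 × 2.651 = 98.28 kips.

φR_n ≈ 98.3 kips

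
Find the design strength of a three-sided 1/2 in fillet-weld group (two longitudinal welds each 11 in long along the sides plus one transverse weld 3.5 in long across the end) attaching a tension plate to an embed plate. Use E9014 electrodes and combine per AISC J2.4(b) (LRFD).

φR_n ≈ 365 kip

E90XX → F_EXX = 90 ksi.
t_e = 0.707 × 0.5 = 0.3535 in.
R_nwl = 0.6 × 90 × 0.3535 × 22 = 420 kip (longitudinal, 2 welds).
R_nwt = 0.6 × 90 × 0.3535 × 3.5 = 66.81 kip (transverse, base value).
(i) R_nwl + R_nwt = 486.8 kip; (ii) 0.85 R_nwl + 1.5 R_nwt = 457.2 kip.
R_n = max = 486.8 kip [governs: (i)]; φR_n = 365.1 kip.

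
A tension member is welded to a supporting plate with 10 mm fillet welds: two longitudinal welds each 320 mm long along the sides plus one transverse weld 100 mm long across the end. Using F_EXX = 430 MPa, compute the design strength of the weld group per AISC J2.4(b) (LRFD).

t_e = 0.707 × 10 = 7.07 mm.
R_nwl = 0.6 × 430 × 7.07 × 640 × 10⁻³ = 1167 kN (longitudinal, 2 welds).
R_nwt = 0.6 × 430 × 7.07 × 100 × 10⁻³ = 182.4 kN (transverse, base value).
(i) R_nwl + R_nwt = 1350 kN; (ii) 0.85 R_nwl + 1.5 R_nwt = 1266 kN.
R_n = max = 1350 kN [governs: (i)]; φR_n = 1012 kN.

φR_n ≈ 1010 kN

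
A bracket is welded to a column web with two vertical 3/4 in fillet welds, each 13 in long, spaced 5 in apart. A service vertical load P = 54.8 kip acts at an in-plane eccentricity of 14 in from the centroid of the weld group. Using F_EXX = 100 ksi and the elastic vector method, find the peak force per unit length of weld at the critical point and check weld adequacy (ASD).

f_max ≈ 11 kip/in; adequate

Total weld length L_w = 26 in. Treat welds as unit-width lines.
Polar moment about centroid: J = 2[d³/12 + d(b/2)²] = 2[13³/12 + 13×2.5²] = 528.7 in³.
Direct shear f_v = P/L_w = 54.8 / 26 = 2.108 kip/in (vertical).
Torsion M = P·e = 54.8 × 14 = 767.2 kip·in.
Critical point at (x, y) = (2.5, 6.5) from centroid. f_tx = M·y/J = 9.433 kip/in; f_ty = M·x/J = 3.628 kip/in.
Resultant f_max = √[f_tx² + (f_v + f_ty)²] = √[9.433² + (2.108 + 3.628)²] = 11.04 kip/in.
Capacity per unit length: r_n/Ω = (1/2.0) × 0.6 × 100 × (0.707 × 0.75) = 15.91 kip/in.
11.04 ≤ 15.91 → adequate.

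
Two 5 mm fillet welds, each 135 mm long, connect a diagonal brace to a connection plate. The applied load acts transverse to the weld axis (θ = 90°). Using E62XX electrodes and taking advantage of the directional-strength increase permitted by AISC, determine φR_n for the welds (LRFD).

φR_n ≈ 399 kN

E62XX → F_EXX = 620 MPa.
t_e = 0.707 × 5 = 3.535 mm; A_we = 3.535 × 270 = 954.4 mm².
Directional factor: 1.0 + 0.5 sin^1.5(90°) = 1.5.
F_nw = 0.6 × 620 × 1.5 = 558 MPa.
φR_n = 0.75 × 558 × 954.4 × 10⁻³ = 399.4 kN.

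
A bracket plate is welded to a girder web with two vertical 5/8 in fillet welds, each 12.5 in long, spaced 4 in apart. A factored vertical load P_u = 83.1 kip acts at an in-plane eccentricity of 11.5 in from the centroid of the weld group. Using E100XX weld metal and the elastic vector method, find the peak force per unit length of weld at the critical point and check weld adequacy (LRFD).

E100XX → F_EXX = 100 ksi.
Total weld length L_w = 25 in. Treat welds as unit-width lines.
Polar moment about centroid: J = 2[d³/12 + d(b/2)²] = 2[12.5³/12 + 12.5×2²] = 425.5 in³.
Direct shear f_v = P/L_w = 83.1 / 25 = 3.324 kip/in (vertical).
Torsion M = P·e = 83.1 × 11.5 = 955.65 kip·in.
Critical point at (x, y) = (2, 6.25) from centroid. f_tx = M·y/J = 14.04 kip/in; f_ty = M·x/J = 4.492 kip/in.
Resultant f_max = √[f_tx² + (f_v + f_ty)²] = √[14.04² + (3.324 + 4.492)²] = 16.07 kip/in.
Capacity per unit length: φr_n = 0.75 × 0.6 × 100 × (0.707 × 0.625) = 19.88 kip/in.
16.07 ≤ 19.88 → adequate.

f_max ≈ 16.1 kip/in; adequate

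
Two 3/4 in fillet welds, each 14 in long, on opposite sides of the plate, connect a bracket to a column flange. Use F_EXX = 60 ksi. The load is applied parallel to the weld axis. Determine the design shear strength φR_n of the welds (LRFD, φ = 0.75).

Effective throat t_e = 0.707 × 0.75 = 0.5302 in.
Total length L = 28 in; A_we = 0.5302 × 28 = 14.85 in².
F_nw = 0.6 F_EXX = 0.6 × 60 = 36 ksi.
φR_n = 0.75 × 36 × 14.85 = 400.9 kip.

φR_n ≈ 401 kip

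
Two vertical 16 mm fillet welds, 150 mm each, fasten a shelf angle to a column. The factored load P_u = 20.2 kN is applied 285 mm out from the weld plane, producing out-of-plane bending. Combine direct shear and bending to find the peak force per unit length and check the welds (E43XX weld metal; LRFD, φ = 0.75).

E43XX → F_EXX = 430 MPa.
L_w = 2 × 150 = 300 mm; section modulus (unit throat) S = 2 × L²/6 = 7500 mm².
Direct shear f_v = P/L_w = 20.2×10³/300 = 67.33 N/mm.
Moment M = P × e = 20.2×10³ × 285 = 5757000 N·mm; bending f_b = M/S = 767.6 N/mm.
f_max = √(f_v² + f_b²) = √(67.33² + 767.6²) = 770.5 N/mm.
φr_n = 0.75 × 0.6 × 430 × (0.707 × 16) = 2189 N/mm → adequate.

f_max ≈ 771 N/mm; adequate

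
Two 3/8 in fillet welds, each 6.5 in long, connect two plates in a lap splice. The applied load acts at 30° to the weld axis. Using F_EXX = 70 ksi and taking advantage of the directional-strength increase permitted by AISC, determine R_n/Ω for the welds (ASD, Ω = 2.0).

R_n/Ω ≈ 85.2 kip

t_e = 0.707 × 0.375 = 0.2651 in; A_we = 0.2651 × 13 = 3.447 in².
Directional factor: 1.0 + 0.5 sin^1.5(30°) = 1.177.
F_nw = 0.6 × 70 × 1.177 = 49.42 ksi.
R_n/Ω = (49.42 × 3.447) / 2.0 = 85.17 kip.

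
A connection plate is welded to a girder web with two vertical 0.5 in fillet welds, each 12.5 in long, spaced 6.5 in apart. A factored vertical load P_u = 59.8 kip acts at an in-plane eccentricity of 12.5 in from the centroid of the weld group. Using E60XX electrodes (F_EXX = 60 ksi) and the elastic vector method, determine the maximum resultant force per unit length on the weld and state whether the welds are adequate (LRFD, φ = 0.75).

Total weld length L_w = 25 in. Treat welds as unit-width lines.
Polar moment about centroid: J = 2[d³/12 + d(b/2)²] = 2[12.5³/12 + 12.5×3.25²] = 589.6 in³.
Direct shear f_v = P/L_w = 59.8 / 25 = 2.392 kip/in (vertical).
Torsion M = P·e = 59.8 × 12.5 = 747.5 kip·in.
Critical point at (x, y) = (3.25, 6.25) from centroid. f_tx = M·y/J = 7.924 kip/in; f_ty = M·x/J = 4.12 kip/in.
Resultant f_max = √[f_tx² + (f_v + f_ty)²] = √[7.924² + (2.392 + 4.12)²] = 10.26 kip/in.
Capacity per unit length: φr_n = 0.75 × 0.6 × 60 × (0.707 × 0.5) = 9.544 kip/in.
10.26 > 9.544 → NOT adequate.

f_max ≈ 10.3 kip/in; NOT adequate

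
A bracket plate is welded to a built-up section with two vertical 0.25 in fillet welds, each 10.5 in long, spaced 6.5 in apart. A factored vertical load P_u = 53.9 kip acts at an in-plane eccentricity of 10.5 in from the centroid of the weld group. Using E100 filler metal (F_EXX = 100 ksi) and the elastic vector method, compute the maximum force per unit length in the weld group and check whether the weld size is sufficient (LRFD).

f_max ≈ 10 kip/in; NOT adequate

Total weld length L_w = 21 in. Treat welds as unit-width lines.
Polar moment about centroid: J = 2[d³/12 + d(b/2)²] = 2[10.5³/12 + 10.5×3.25²] = 414.8 in³.
Direct shear f_v = P/L_w = 53.9 / 21 = 2.567 kip/in (vertical).
Torsion M = P·e = 53.9 × 10.5 = 565.95 kip·in.
Critical point at (x, y) = (3.25, 5.25) from centroid. f_tx = M·y/J = 7.164 kip/in; f_ty = M·x/J = 4.435 kip/in.
Resultant f_max = √[f_tx² + (f_v + f_ty)²] = √[7.164² + (2.567 + 4.435)²] = 10.02 kip/in.
Capacity per unit length: φr_n = 0.75 × 0.6 × 100 × (0.707 × 0.25) = 7.954 kip/in.
10.02 > 7.954 → NOT adequate.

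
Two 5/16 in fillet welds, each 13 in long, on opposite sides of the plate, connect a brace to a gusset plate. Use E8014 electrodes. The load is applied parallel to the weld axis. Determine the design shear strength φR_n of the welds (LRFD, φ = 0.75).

φR_n ≈ 207 kips

E80XX → F_EXX = 80 ksi.
Effective throat t_e = 0.707 × 0.3125 = 0.2209 in.
Total length L = 26 in; A_we = 0.2209 × 26 = 5.744 in².
F_nw = 0.6 F_EXX = 0.6 × 80 = 48 ksi.
φR_n = 0.75 × 48 × 5.744 = 206.8 kips.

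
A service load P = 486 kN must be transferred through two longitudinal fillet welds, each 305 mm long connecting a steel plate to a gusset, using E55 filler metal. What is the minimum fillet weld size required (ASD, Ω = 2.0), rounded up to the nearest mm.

E55XX → F_EXX = 550 MPa.
Total weld length L = 610 mm.
Required throat t_e = P × Ω / (0.6 F_EXX × L) = 486 × 2.0 / (0.6 × 550 × 610 × 10⁻³) = 4.829 mm.
Required leg w = t_e / 0.707 = 6.83 mm → use 7 mm.

w = 7 mm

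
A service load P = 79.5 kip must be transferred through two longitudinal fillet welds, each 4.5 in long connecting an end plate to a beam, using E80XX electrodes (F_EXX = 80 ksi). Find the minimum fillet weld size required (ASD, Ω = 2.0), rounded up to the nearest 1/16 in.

Total weld length L = 9 in.
Required throat t_e = P × Ω / (0.6 F_EXX × L) = 79.5 × 2.0 / (0.6 × 80 × 9) = 0.3681 in.
Required leg w = t_e / 0.707 = 0.5206 in → use 9/16 in.

w = 9/16 in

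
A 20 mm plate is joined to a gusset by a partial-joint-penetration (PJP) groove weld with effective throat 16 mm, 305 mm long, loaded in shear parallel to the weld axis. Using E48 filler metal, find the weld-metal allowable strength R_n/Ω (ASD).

R_n/Ω ≈ 703 kN

E48XX → F_EXX = 480 MPa.
Effective throat (given) t_e = 16 mm.
A_we = 16 × 305 = 4880 mm².
F_nw = 0.6 F_EXX = 288 MPa.
R_n/Ω = (288 × 4880) / 2.0 × 10⁻³ = 702.7 kN.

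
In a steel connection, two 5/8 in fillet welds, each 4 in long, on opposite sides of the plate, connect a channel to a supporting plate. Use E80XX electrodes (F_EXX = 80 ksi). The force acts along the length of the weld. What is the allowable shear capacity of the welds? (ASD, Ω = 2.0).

R_n/Ω ≈ 84.8 kip

Effective throat t_e = 0.707 × 0.625 = 0.4419 in.
Total length L = 8 in; A_we = 0.4419 × 8 = 3.535 in².
F_nw = 0.6 F_EXX = 0.6 × 80 = 48 ksi.
R_n = 48 × 3.535 = 169.7 kip; R_n/Ω = 169.7/2.0 = 84.84 kip.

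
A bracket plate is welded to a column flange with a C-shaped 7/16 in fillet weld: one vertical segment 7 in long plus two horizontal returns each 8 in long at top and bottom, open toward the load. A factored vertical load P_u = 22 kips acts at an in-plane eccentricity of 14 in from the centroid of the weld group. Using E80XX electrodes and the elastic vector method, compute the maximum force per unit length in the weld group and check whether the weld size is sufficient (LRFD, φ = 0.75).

f_max ≈ 5.81 kip/in; adequate

E80XX → F_EXX = 80 ksi.
Total weld length L_w = 23 in. Treat welds as unit-width lines.
Centroid: x̄ = 2×8×4 / 23 = 2.783 in from the vertical weld.
Polar moment about centroid: J = I_x + I_y = [7³/12 + 2×8×3.5²] + [7×2.783² + 2(8³/12 + 8×1.217²)] = 387.8 in³.
Direct shear f_v = P/L_w = 22 / 23 = 0.9565 kip/in (vertical).
Torsion M = P·e = 22 × 14 = 308 kip·in.
Critical point at (x, y) = (5.217, 3.5) from centroid. f_tx = M·y/J = 2.78 kip/in; f_ty = M·x/J = 4.143 kip/in.
Resultant f_max = √[f_tx² + (f_v + f_ty)²] = √[2.78² + (0.9565 + 4.143)²] = 5.808 kip/in.
Capacity per unit length: φr_n = 0.75 × 0.6 × 80 × (0.707 × 0.4375) = 11.14 kip/in.
5.808 ≤ 11.14 → adequate.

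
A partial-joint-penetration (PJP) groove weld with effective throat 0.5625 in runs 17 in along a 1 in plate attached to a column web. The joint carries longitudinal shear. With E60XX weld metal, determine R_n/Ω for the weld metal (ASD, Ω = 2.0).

R_n/Ω ≈ 172 kip

E60XX → F_EXX = 60 ksi.
Effective throat (given) t_e = 0.5625 in.
A_we = 0.5625 × 17 = 9.562 in².
F_nw = 0.6 F_EXX = 36 ksi.
R_n/Ω = (36 × 9.562) / 2.0 = 172.1 kip.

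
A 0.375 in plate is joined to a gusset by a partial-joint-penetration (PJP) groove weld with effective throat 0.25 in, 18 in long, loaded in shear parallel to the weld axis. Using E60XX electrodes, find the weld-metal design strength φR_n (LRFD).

φR_n ≈ 122 kips

E60XX → F_EXX = 60 ksi.
Effective throat (given) t_e = 0.25 in.
A_we = 0.25 × 18 = 4.5 in².
F_nw = 0.6 F_EXX = 36 ksi.
φR_n = 0.75 × 36 × 4.5 = 121.5 kips.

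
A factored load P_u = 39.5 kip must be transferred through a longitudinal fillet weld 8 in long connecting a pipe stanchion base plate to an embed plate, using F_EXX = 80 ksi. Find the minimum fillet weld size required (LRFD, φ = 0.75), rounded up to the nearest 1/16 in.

w = 1/4 in

Total weld length L = 8 in.
Required throat t_e = P_u / (φ × 0.6 F_EXX × L) = 39.5 / (0.75 × 0.6 × 80 × 8) = 0.1372 in.
Required leg w = t_e / 0.707 = 0.194 in → use 1/4 in.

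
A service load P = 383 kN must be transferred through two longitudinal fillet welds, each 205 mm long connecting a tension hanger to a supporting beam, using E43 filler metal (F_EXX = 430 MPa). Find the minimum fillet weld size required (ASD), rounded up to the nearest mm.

Total weld length L = 410 mm.
Required throat t_e = P × Ω / (0.6 F_EXX × L) = 383 × 2.0 / (0.6 × 430 × 410 × 10⁻³) = 7.241 mm.
Required leg w = t_e / 0.707 = 10.24 mm → use 11 mm.

w = 11 mm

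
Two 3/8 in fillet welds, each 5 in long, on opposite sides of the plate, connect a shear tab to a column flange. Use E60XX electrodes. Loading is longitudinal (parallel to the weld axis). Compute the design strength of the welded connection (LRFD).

φR_n ≈ 71.6 kips

E60XX → F_EXX = 60 ksi.
Effective throat t_e = 0.707 × 0.375 = 0.2651 in.
Total length L = 10 in; A_we = 0.2651 × 10 = 2.651 in².
F_nw = 0.6 F_EXX = 0.6 × 60 = 36 ksi.
φR_n = 0.75 × 36 × 2.651 = 71.58 kips.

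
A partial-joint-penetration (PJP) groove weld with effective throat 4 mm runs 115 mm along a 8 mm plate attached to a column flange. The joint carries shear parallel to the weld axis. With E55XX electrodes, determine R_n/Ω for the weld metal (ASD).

R_n/Ω ≈ 75.9 kN

E55XX → F_EXX = 550 MPa.
Effective throat (given) t_e = 4 mm.
A_we = 4 × 115 = 460 mm².
F_nw = 0.6 F_EXX = 330 MPa.
R_n/Ω = (330 × 460) / 2.0 × 10⁻³ = 75.9 kN.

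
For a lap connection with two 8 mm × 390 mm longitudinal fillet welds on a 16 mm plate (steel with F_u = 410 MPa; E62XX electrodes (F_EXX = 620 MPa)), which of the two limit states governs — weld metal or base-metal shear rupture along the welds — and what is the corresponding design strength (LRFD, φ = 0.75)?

t_e = 0.707 × 8 = 5.656 mm; L = 780 mm.
Weld metal: φR_n = 0.75 × 0.6 × 620 × 5.656 × 780 × 10⁻³ = 1231 kN.
Base metal (shear rupture): φR_n = 0.75 × 0.6 × 410 × 16 × 780 × 10⁻³ = 2303 kN.
Governing: weld metal.

φR_n ≈ 1230 kN (weld metal governs)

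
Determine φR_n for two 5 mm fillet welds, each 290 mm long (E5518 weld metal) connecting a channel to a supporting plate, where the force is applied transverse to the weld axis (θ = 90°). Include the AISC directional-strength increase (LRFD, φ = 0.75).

φR_n ≈ 761 kN

E55XX → F_EXX = 550 MPa.
t_e = 0.707 × 5 = 3.535 mm; A_we = 3.535 × 580 = 2050 mm².
Directional factor: 1.0 + 0.5 sin^1.5(90°) = 1.5.
F_nw = 0.6 × 550 × 1.5 = 495 MPa.
φR_n = 0.75 × 495 × 2050 × 10⁻³ = 761.2 kN.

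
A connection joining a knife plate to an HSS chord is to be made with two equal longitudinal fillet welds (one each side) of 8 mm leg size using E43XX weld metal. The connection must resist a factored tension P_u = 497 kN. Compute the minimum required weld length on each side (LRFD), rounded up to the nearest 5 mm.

L = 230 mm on each side

E43XX → F_EXX = 430 MPa.
Throat t_e = 0.707 × 8 = 5.656 mm.
φr_n = 0.75 × 0.6 × 430 × 5.656 × 10⁻³ = 1.094 kN/mm.
L_req = P_u / φr_n = 497 / 1.094 = 454.1 mm total.
Per side: 454.1 / 2 = 227.1 mm.
Round up → use L = 230 mm on each side.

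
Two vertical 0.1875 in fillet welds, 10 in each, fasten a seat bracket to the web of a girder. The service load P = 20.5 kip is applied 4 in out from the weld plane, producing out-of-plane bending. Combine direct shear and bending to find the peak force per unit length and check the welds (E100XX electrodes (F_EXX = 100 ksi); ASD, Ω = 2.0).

L_w = 2 × 10 = 20 in; section modulus (unit throat) S = 2 × L²/6 = 33.33 in².
Direct shear f_v = P/L_w = 20.5/20 = 1.025 kip/in.
Moment M = P × e = 20.5 × 4 = 82 kip·in; bending f_b = M/S = 2.46 kip/in.
f_max = √(f_v² + f_b²) = √(1.025² + 2.46²) = 2.665 kip/in.
r_n/Ω = (1/2.0) × 0.6 × 100 × (0.707 × 0.1875) = 3.977 kip/in → adequate.

f_max ≈ 2.67 kip/in; adequate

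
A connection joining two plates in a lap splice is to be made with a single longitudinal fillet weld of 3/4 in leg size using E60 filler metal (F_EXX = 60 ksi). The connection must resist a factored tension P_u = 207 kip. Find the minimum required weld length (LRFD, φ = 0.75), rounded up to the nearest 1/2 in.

Throat t_e = 0.707 × 0.75 = 0.5302 in.
φr_n = 0.75 × 0.6 × 60 × 0.5302 = 14.32 kip/in.
L_req = P_u / φr_n = 207 / 14.32 = 14.46 in total.
Round up → use L = 14.5 in.

L = 14.5 in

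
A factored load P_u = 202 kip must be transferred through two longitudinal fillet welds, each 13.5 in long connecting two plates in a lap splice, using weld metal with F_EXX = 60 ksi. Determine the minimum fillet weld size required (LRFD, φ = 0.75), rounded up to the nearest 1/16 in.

w = 7/16 in

Total weld length L = 27 in.
Required throat t_e = P_u / (φ × 0.6 F_EXX × L) = 202 / (0.75 × 0.6 × 60 × 27) = 0.2771 in.
Required leg w = t_e / 0.707 = 0.3919 in → use 7/16 in.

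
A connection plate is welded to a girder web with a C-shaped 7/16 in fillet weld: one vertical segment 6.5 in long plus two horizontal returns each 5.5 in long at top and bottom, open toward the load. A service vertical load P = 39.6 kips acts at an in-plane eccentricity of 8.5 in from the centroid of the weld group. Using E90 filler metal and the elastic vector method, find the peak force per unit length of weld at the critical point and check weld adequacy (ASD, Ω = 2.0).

E90XX → F_EXX = 90 ksi.
Total weld length L_w = 17.5 in. Treat welds as unit-width lines.
Centroid: x̄ = 2×5.5×2.75 / 17.5 = 1.729 in from the vertical weld.
Polar moment about centroid: J = I_x + I_y = [6.5³/12 + 2×5.5×3.25²] + [6.5×1.729² + 2(5.5³/12 + 5.5×1.021²)] = 197.7 in³.
Direct shear f_v = P/L_w = 39.6 / 17.5 = 2.263 kip/in (vertical).
Torsion M = P·e = 39.6 × 8.5 = 336.6 kip·in.
Critical point at (x, y) = (3.771, 3.25) from centroid. f_tx = M·y/J = 5.533 kip/in; f_ty = M·x/J = 6.421 kip/in.
Resultant f_max = √[f_tx² + (f_v + f_ty)²] = √[5.533² + (2.263 + 6.421)²] = 10.3 kip/in.
Capacity per unit length: r_n/Ω = (1/2.0) × 0.6 × 90 × (0.707 × 0.4375) = 8.351 kip/in.
10.3 > 8.351 → NOT adequate.

f_max ≈ 10.3 kip/in; NOT adequate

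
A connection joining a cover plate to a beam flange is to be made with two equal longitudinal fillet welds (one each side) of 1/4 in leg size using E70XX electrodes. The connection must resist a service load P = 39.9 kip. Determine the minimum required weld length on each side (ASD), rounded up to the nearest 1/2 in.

L = 5.5 in on each side

E70XX → F_EXX = 70 ksi.
Throat t_e = 0.707 × 0.25 = 0.1767 in.
r_n/Ω = (0.6 × 70 × 0.1767) / 2.0 = 3.712 kip/in.
L_req = P / (r_n/Ω) = 39.9 / 3.712 = 10.75 in total.
Per side: 10.75 / 2 = 5.375 in.
Round up → use L = 5.5 in on each side.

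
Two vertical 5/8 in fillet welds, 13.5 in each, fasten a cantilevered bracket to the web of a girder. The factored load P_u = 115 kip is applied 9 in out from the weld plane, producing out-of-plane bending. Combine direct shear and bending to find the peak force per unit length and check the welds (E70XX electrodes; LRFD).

E70XX → F_EXX = 70 ksi.
L_w = 2 × 13.5 = 27 in; section modulus (unit throat) S = 2 × L²/6 = 60.75 in².
Direct shear f_v = P/L_w = 115/27 = 4.259 kip/in.
Moment M = P × e = 115 × 9 = 1035 kip·in; bending f_b = M/S = 17.04 kip/in.
f_max = √(f_v² + f_b²) = √(4.259² + 17.04²) = 17.56 kip/in.
φr_n = 0.75 × 0.6 × 70 × (0.707 × 0.625) = 13.92 kip/in → NOT adequate.

f_max ≈ 17.6 kip/in; NOT adequate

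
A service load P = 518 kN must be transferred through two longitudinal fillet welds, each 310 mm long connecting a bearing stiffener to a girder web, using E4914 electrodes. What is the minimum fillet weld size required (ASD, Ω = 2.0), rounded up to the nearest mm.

w = 9 mm

E49XX → F_EXX = 490 MPa.
Total weld length L = 620 mm.
Required throat t_e = P × Ω / (0.6 F_EXX × L) = 518 × 2.0 / (0.6 × 490 × 620 × 10⁻³) = 5.684 mm.
Required leg w = t_e / 0.707 = 8.039 mm → use 9 mm.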